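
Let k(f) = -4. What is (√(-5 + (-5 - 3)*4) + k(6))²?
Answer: (4 - I*√37)² ≈ -21.0 - 48.662*I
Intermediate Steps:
(√(-5 + (-5 - 3)*4) + k(6))² = (√(-5 + (-5 - 3)*4) - 4)² = (√(-5 - 8*4) - 4)² = (√(-5 - 32) - 4)² = (√(-37) - 4)² = (I*√37 - 4)² = (-4 + I*√37)²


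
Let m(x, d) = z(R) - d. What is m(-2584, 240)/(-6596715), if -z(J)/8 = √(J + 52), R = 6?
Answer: 16/439781 + 8*√58/6596715 ≈ 4.5618e-5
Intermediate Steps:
z(J) = -8*√(52 + J) (z(J) = -8*√(J + 52) = -8*√(52 + J))
m(x, d) = -d - 8*√58 (m(x, d) = -8*√(52 + 6) - d = -8*√58 - d = -d - 8*√58)
m(-2584, 240)/(-6596715) = (-1*240 - 8*√58)/(-6596715) = (-240 - 8*√58)*(-1/6596715) = 16/439781 + 8*√58/6596715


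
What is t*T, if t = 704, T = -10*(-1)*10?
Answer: 70400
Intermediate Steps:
T = 100 (T = 10*10 = 100)
t*T = 704*100 = 70400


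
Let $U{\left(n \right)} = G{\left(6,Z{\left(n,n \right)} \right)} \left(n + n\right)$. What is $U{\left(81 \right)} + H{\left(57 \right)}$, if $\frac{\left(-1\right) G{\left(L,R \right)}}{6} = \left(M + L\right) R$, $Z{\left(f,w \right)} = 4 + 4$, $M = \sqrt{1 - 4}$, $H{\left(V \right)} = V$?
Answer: $-46599 - 7776 i \sqrt{3} \approx -46599.0 - 13468.0 i$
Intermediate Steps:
$M = i \sqrt{3}$ ($M = \sqrt{-3} = i \sqrt{3} \approx 1.732 i$)
$Z{\left(f,w \right)} = 8$
$G{\left(L,R \right)} = - 6 R \left(L + i \sqrt{3}\right)$ ($G{\left(L,R \right)} = - 6 \left(i \sqrt{3} + L\right) R = - 6 \left(L + i \sqrt{3}\right) R = - 6 R \left(L + i \sqrt{3}\right)$)
$U{\left(n \right)} = 2 n \left(-288 - 48 i \sqrt{3}\right)$ ($U{\left(n \right)} = \left(-6\right) 8 \left(6 + i \sqrt{3}\right) \left(n + n\right) = \left(-288 - 48 i \sqrt{3}\right) 2 n = 2 n \left(-288 - 48 i \sqrt{3}\right)$)
$U{\left(81 \right)} + H{\left(57 \right)} = \left(-96\right) 81 \left(6 + i \sqrt{3}\right) + 57 = \left(-46656 - 7776 i \sqrt{3}\right) + 57 = -46599 - 7776 i \sqrt{3}$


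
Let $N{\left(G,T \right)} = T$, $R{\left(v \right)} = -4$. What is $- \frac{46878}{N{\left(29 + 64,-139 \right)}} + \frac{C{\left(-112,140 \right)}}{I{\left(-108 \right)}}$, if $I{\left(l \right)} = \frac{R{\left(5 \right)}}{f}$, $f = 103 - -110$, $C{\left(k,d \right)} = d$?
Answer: $- \frac{989367}{139} \approx -7117.8$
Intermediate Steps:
$f = 213$ ($f = 103 + 110 = 213$)
$I{\left(l \right)} = - \frac{4}{213}$
$- \frac{46878}{N{\left(29 + 64,-139 \right)}} + \frac{C{\left(-112,140 \right)}}{I{\left(-108 \right)}} = - \frac{46878}{-139} + \frac{140}{- \frac{4}{213}} = \left(-46878\right) \left(- \frac{1}{139}\right) + 140 \left(- \frac{213}{4}\right) = \frac{46878}{139} - 7455 = - \frac{989367}{139}$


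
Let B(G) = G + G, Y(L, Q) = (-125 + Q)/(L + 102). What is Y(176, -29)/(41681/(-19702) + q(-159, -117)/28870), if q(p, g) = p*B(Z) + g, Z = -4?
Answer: 2189867449/8204993887 ≈ 0.26689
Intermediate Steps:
Y(L, Q) = (-125 + Q)/(102 + L)
B(G) = 2*G
q(p, g) = g - 8*p (q(p, g) = p*(2*(-4)) + g = p*(-8) + g = -8*p + g = g - 8*p)
Y(176, -29)/(41681/(-19702) + q(-159, -117)/28870) = ((-125 - 29)/(102 + 176))/(41681/(-19702) + (-117 - 8*(-159))/28870) = (-154/278)/(41681*(-1/19702) + (-117 + 1272)*(1/28870)) = ((1/278)*(-154))/(-41681/19702 + 1155*(1/28870)) = -77/(139*(-41681/19702 + 231/5774)) = -77/(139*(-59028733/28439837)) = -77/139*(-28439837/59028733) = 2189867449/8204993887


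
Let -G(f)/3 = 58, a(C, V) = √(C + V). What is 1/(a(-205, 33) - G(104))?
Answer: 87/15224 - I*√43/15224 ≈ 0.0057147 - 0.00043073*I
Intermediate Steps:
G(f) = -174 (G(f) = -3*58 = -174)
1/(a(-205, 33) - G(104)) = 1/(√(-205 + 33) - 1*(-174)) = 1/(√(-172) + 174) = 1/(2*I*√43 + 174) = 1/(174 + 2*I*√43)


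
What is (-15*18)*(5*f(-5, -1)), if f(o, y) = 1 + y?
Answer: 0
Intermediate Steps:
(-15*18)*(5*f(-5, -1)) = (-15*18)*(5*(1 - 1)) = -1350*0 = -270*0 = 0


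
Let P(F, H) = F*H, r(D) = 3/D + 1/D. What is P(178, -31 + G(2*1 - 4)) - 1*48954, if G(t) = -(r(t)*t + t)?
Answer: -54828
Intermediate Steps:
r(D) = 4/D (r(D) = 3/D + 1/D = 4/D)
G(t) = -4 - t (G(t) = -((4/t)*t + t) = -(4 + t) = -4 - t)
P(178, -31 + G(2*1 - 4)) - 1*48954 = 178*(-31 + (-4 - (2*1 - 4))) - 1*48954 = 178*(-31 + (-4 - (2 - 4))) - 48954 = 178*(-31 + (-4 - 1*(-2))) - 48954 = 178*(-31 + (-4 + 2)) - 48954 = 178*(-31 - 2) - 48954 = 178*(-33) - 48954 = -5874 - 48954 = -54828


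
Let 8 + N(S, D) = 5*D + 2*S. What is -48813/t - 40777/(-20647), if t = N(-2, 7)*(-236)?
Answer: 111743597/10188356 ≈ 10.968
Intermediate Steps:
N(S, D) = -8 + 2*S + 5*D (N(S, D) = -8 + (5*D + 2*S) = -8 + (2*S + 5*D) = -8 + 2*S + 5*D)
t = -5428 (t = (-8 + 2*(-2) + 5*7)*(-236) = (-8 - 4 + 35)*(-236) = 23*(-236) = -5428)
-48813/t - 40777/(-20647) = -48813/(-5428) - 40777/(-20647) = -48813*(-1/5428) - 40777*(-1/20647) = 48813/5428 + 3707/1877 = 111743597/10188356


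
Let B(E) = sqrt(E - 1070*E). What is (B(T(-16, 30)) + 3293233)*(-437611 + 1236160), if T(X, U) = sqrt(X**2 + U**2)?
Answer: 2629807918917 + 798549*I*sqrt(36346) ≈ 2.6298e+12 + 1.5224e+8*I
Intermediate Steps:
T(X, U) = sqrt(U**2 + X**2)
B(E) = sqrt(1069)*sqrt(-E) (B(E) = sqrt(-1069*E) = sqrt(1069)*sqrt(-E))
(B(T(-16, 30)) + 3293233)*(-437611 + 1236160) = (sqrt(1069)*sqrt(-sqrt(30**2 + (-16)**2)) + 3293233)*(-437611 + 1236160) = (sqrt(1069)*sqrt(-sqrt(900 + 256)) + 3293233)*798549 = (sqrt(1069)*sqrt(-sqrt(1156)) + 3293233)*798549 = (sqrt(1069)*sqrt(-1*34) + 3293233)*798549 = (sqrt(1069)*sqrt(-34) + 3293233)*798549 = (sqrt(1069)*(I*sqrt(34)) + 3293233)*798549 = (I*sqrt(36346) + 3293233)*798549 = (3293233 + I*sqrt(36346))*798549 = 2629807918917 + 798549*I*sqrt(36346)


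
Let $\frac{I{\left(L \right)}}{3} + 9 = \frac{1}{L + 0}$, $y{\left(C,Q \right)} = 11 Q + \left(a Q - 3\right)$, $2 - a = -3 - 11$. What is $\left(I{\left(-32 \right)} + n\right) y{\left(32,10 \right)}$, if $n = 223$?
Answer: $\frac{1673823}{32} \approx 52307.0$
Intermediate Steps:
$a = 16$ ($a = 2 - \left(-3 - 11\right) = 2 - -14 = 2 + 14 = 16$)
$y{\left(C,Q \right)} = -3 + 27 Q$ ($y{\left(C,Q \right)} = 11 Q + \left(16 Q - 3\right) = 11 Q + \left(-3 + 16 Q\right) = -3 + 27 Q$)
$I{\left(L \right)} = -27 + \frac{3}{L}$ ($I{\left(L \right)} = -27 + \frac{3}{L + 0} = -27 + \frac{3}{L}$)
$\left(I{\left(-32 \right)} + n\right) y{\left(32,10 \right)} = \left(\left(-27 + \frac{3}{-32}\right) + 223\right) \left(-3 + 27 \cdot 10\right) = \left(\left(-27 + 3 \left(- \frac{1}{32}\right)\right) + 223\right) \left(-3 + 270\right) = \left(\left(-27 - \frac{3}{32}\right) + 223\right) 267 = \left(- \frac{867}{32} + 223\right) 267 = \frac{6269}{32} \cdot 267 = \frac{1673823}{32}$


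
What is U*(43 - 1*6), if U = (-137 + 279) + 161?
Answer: 11211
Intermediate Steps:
U = 303 (U = 142 + 161 = 303)
U*(43 - 1*6) = 303*(43 - 1*6) = 303*(43 - 6) = 303*37 = 11211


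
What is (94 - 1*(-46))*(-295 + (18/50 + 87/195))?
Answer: -2677164/65 ≈ -41187.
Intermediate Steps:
(94 - 1*(-46))*(-295 + (18/50 + 87/195)) = (94 + 46)*(-295 + (18*(1/50) + 87*(1/195))) = 140*(-295 + (9/25 + 29/65)) = 140*(-295 + 262/325) = 140*(-95613/325) = -2677164/65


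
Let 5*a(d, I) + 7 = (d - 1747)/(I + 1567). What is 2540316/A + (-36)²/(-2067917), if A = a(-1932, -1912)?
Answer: 2265426388854639/653461772 ≈ 3.4668e+6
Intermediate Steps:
a(d, I) = -7/5 + (-1747 + d)/(5*(1567 + I)) (a(d, I) = -7/5 + ((d - 1747)/(I + 1567))/5 = -7/5 + ((-1747 + d)/(1567 + I))/5 = -7/5 + (-1747 + d)/(5*(1567 + I)))
A = 1264/1725 (A = (-12716 - 1932 - 7*(-1912))/(5*(1567 - 1912)) = (⅕)*(-12716 - 1932 + 13384)/(-345) = (⅕)*(-1/345)*(-1264) = 1264/1725 ≈ 0.73275)
2540316/A + (-36)²/(-2067917) = 2540316/(1264/1725) + (-36)²/(-2067917) = 2540316*(1725/1264) + 1296*(-1/2067917) = 1095511275/316 - 1296/2067917 = 2265426388854639/653461772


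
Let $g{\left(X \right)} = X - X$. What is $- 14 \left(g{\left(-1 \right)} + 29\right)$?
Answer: $-406$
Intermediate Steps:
$g{\left(X \right)} = 0$
$- 14 \left(g{\left(-1 \right)} + 29\right) = - 14 \left(0 + 29\right) = \left(-14\right) 29 = -406$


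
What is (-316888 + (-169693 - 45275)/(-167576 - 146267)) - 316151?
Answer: -198674643909/313843 ≈ -6.3304e+5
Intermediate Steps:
(-316888 + (-169693 - 45275)/(-167576 - 146267)) - 316151 = (-316888 - 214968/(-313843)) - 316151 = (-316888 - 214968*(-1/313843)) - 316151 = (-316888 + 214968/313843) - 316151 = -99452865616/313843 - 316151 = -198674643909/313843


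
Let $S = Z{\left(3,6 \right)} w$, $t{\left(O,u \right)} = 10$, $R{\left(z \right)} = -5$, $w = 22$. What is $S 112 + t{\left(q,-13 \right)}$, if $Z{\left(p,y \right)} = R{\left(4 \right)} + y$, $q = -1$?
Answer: $2474$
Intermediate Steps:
$Z{\left(p,y \right)} = -5 + y$
$S = 22$ ($S = \left(-5 + 6\right) 22 = 1 \cdot 22 = 22$)
$S 112 + t{\left(q,-13 \right)} = 22 \cdot 112 + 10 = 2464 + 10 = 2474$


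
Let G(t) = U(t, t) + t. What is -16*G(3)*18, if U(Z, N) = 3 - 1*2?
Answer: -1152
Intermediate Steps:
U(Z, N) = 1 (U(Z, N) = 3 - 2 = 1)
G(t) = 1 + t
-16*G(3)*18 = -16*(1 + 3)*18 = -16*4*18 = -64*18 = -1152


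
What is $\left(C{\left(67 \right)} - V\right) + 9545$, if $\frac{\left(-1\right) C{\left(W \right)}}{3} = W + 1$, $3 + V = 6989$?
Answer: $2355$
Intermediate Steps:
$V = 6986$ ($V = -3 + 6989 = 6986$)
$C{\left(W \right)} = -3 - 3 W$ ($C{\left(W \right)} = - 3 \left(W + 1\right) = - 3 \left(1 + W\right) = -3 - 3 W$)
$\left(C{\left(67 \right)} - V\right) + 9545 = \left(\left(-3 - 201\right) - 6986\right) + 9545 = \left(-204 - 6986\right) + 9545 = -7190 + 9545 = 2355$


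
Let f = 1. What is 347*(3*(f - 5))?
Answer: -4164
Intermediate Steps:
347*(3*(f - 5)) = 347*(3*(1 - 5)) = 347*(3*(-4)) = 347*(-12) = -4164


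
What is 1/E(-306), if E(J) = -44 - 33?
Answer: -1/77 ≈ -0.012987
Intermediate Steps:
E(J) = -77
1/E(-306) = 1/(-77) = -1/77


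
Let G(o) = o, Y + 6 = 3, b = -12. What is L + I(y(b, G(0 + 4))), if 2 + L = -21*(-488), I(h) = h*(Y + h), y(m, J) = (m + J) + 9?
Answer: 10244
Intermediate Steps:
Y = -3 (Y = -6 + 3 = -3)
y(m, J) = 9 + J + m (y(m, J) = (J + m) + 9 = 9 + J + m)
I(h) = h*(-3 + h)
L = 10246 (L = -2 - 21*(-488) = -2 + 10248 = 10246)
L + I(y(b, G(0 + 4))) = 10246 + (9 + (0 + 4) - 12)*(-3 + (9 + (0 + 4) - 12)) = 10246 + (9 + 4 - 12)*(-3 + (9 + 4 - 12)) = 10246 + 1*(-3 + 1) = 10246 + 1*(-2) = 10246 - 2 = 10244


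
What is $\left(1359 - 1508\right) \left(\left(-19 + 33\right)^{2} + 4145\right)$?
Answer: $-646809$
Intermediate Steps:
$\left(1359 - 1508\right) \left(\left(-19 + 33\right)^{2} + 4145\right) = - 149 \left(14^{2} + 4145\right) = - 149 \left(196 + 4145\right) = \left(-149\right) 4341 = -646809$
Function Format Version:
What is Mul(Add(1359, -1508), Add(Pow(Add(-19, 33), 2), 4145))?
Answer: -646809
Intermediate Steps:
Mul(Add(1359, -1508), Add(Pow(Add(-19, 33), 2), 4145)) = Mul(-149, Add(Pow(14, 2), 4145)) = Mul(-149, Add(196, 4145)) = Mul(-149, 4341) = -646809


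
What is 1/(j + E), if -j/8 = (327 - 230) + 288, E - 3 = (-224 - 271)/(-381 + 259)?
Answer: -122/374899 ≈ -0.00032542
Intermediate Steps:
E = 861/122 (E = 3 + (-224 - 271)/(-381 + 259) = 3 - 495/(-122) = 3 - 495*(-1/122) = 3 + 495/122 = 861/122 ≈ 7.0574)
j = -3080 (j = -8*((327 - 230) + 288) = -8*(97 + 288) = -8*385 = -3080)
1/(j + E) = 1/(-3080 + 861/122) = 1/(-374899/122) = -122/374899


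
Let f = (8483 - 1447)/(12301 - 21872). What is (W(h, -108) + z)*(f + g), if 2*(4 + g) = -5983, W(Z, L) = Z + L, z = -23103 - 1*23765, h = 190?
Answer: 1341680554669/9571 ≈ 1.4018e+8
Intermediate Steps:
z = -46868 (z = -23103 - 23765 = -46868)
W(Z, L) = L + Z
g = -5991/2 (g = -4 + (½)*(-5983) = -4 - 5983/2 = -5991/2 ≈ -2995.5)
f = -7036/9571 (f = 7036/(-9571) = 7036*(-1/9571) = -7036/9571 ≈ -0.73514)
(W(h, -108) + z)*(f + g) = ((-108 + 190) - 46868)*(-7036/9571 - 5991/2) = (82 - 46868)*(-57353933/19142) = -46786*(-57353933/19142) = 1341680554669/9571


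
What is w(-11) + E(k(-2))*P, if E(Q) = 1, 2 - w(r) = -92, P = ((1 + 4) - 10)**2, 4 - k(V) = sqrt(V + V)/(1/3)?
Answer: 119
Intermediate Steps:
k(V) = 4 - 3*sqrt(2)*sqrt(V) (k(V) = 4 - sqrt(V + V)/(1/3) = 4 - sqrt(2*V)/1/3 = 4 - sqrt(2)*sqrt(V)*3 = 4 - 3*sqrt(2)*sqrt(V))
P = 25 (P = (5 - 10)**2 = (-5)**2 = 25)
w(r) = 94 (w(r) = 2 - 1*(-92) = 2 + 92 = 94)
w(-11) + E(k(-2))*P = 94 + 1*25 = 94 + 25 = 119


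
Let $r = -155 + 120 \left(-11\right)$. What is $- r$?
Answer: $1475$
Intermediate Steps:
$r = -1475$ ($r = -155 - 1320 = -1475$)
$- r = \left(-1\right) \left(-1475\right) = 1475$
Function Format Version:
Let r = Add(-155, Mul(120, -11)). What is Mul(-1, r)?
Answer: 1475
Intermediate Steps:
r = -1475 (r = Add(-155, -1320) = -1475)
Mul(-1, r) = Mul(-1, -1475) = 1475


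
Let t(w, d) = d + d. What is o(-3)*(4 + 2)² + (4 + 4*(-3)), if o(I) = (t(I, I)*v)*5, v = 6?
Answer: -6488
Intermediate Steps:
t(w, d) = 2*d
o(I) = 60*I (o(I) = ((2*I)*6)*5 = (12*I)*5 = 60*I)
o(-3)*(4 + 2)² + (4 + 4*(-3)) = (60*(-3))*(4 + 2)² + (4 + 4*(-3)) = -180*6² + (4 - 12) = -180*36 - 8 = -6480 - 8 = -6488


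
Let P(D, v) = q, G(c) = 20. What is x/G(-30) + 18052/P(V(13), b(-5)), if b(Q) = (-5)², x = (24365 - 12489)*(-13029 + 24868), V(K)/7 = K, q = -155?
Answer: 1089631669/155 ≈ 7.0299e+6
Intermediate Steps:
V(K) = 7*K
x = 140599964 (x = 11876*11839 = 140599964)
b(Q) = 25
P(D, v) = -155
x/G(-30) + 18052/P(V(13), b(-5)) = 140599964/20 + 18052/(-155) = 140599964*(1/20) + 18052*(-1/155) = 35149991/5 - 18052/155 = 1089631669/155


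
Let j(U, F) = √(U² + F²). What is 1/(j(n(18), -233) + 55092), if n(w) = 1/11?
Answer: 3333066/183621987587 - 187*√22730/367243975174 ≈ 1.8075e-5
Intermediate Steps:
n(w) = 1/11
j(U, F) = √(F² + U²)
1/(j(n(18), -233) + 55092) = 1/(√((-233)² + (1/11)²) + 55092) = 1/(√(54289 + 1/121) + 55092) = 1/(√(6568970/121) + 55092) = 1/(17*√22730/11 + 55092) = 1/(55092 + 17*√22730/11)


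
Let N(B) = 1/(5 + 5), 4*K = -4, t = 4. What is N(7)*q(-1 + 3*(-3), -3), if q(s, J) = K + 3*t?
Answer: 11/10 ≈ 1.1000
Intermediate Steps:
K = -1 (K = (1/4)*(-4) = -1)
N(B) = 1/10
q(s, J) = 11 (q(s, J) = -1 + 3*4 = -1 + 12 = 11)
N(7)*q(-1 + 3*(-3), -3) = (1/10)*11 = 11/10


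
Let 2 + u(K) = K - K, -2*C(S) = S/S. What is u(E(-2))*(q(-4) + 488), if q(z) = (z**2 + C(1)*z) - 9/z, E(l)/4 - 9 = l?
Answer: -2033/2 ≈ -1016.5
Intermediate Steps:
E(l) = 36 + 4*l
C(S) = -1/2 (C(S) = -S/(2*S) = -1/2*1 = -1/2)
u(K) = -2 (u(K) = -2 + (K - K) = -2 + 0 = -2)
q(z) = z**2 - 9/z - z/2 (q(z) = (z**2 - z/2) - 9/z = z**2 - 9/z - z/2)
u(E(-2))*(q(-4) + 488) = -2*(((-4)**2 - 9/(-4) - 1/2*(-4)) + 488) = -2*((16 - 9*(-1/4) + 2) + 488) = -2*((16 + 9/4 + 2) + 488) = -2*(81/4 + 488) = -2*2033/4 = -2033/2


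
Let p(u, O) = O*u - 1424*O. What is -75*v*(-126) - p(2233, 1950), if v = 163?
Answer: -37200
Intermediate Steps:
p(u, O) = -1424*O + O*u
-75*v*(-126) - p(2233, 1950) = -75*163*(-126) - 1950*(-1424 + 2233) = -12225*(-126) - 1950*809 = 1540350 - 1*1577550 = 1540350 - 1577550 = -37200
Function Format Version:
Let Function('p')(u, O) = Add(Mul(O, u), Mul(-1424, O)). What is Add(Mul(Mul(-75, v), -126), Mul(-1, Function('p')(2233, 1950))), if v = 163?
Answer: -37200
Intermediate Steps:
Function('p')(u, O) = Add(Mul(-1424, O), Mul(O, u))
Add(Mul(Mul(-75, v), -126), Mul(-1, Function('p')(2233, 1950))) = Add(Mul(Mul(-75, 163), -126), Mul(-1, Mul(1950, Add(-1424, 2233)))) = Add(Mul(-12225, -126), Mul(-1, Mul(1950, 809))) = Add(1540350, Mul(-1, 1577550)) = Add(1540350, -1577550) = -37200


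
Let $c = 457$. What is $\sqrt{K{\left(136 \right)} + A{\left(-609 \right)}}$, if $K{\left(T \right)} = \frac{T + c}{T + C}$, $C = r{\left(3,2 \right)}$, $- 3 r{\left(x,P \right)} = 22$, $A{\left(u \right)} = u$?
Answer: $\frac{i \sqrt{90051870}}{386} \approx 24.584 i$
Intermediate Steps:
$r{\left(x,P \right)} = - \frac{22}{3}$ ($r{\left(x,P \right)} = \left(- \frac{1}{3}\right) 22 = - \frac{22}{3}$)
$C = - \frac{22}{3} \approx -7.3333$
$K{\left(T \right)} = \frac{457 + T}{- \frac{22}{3} + T}$ ($K{\left(T \right)} = \frac{T + 457}{T - \frac{22}{3}} = \frac{457 + T}{- \frac{22}{3} + T}$)
$\sqrt{K{\left(136 \right)} + A{\left(-609 \right)}} = \sqrt{\frac{3 \left(457 + 136\right)}{-22 + 3 \cdot 136} - 609} = \sqrt{3 \frac{1}{-22 + 408} \cdot 593 - 609} = \sqrt{3 \cdot \frac{1}{386} \cdot 593 - 609} = \sqrt{\frac{1779}{386} - 609} = \sqrt{- \frac{233295}{386}} = \frac{i \sqrt{90051870}}{386}$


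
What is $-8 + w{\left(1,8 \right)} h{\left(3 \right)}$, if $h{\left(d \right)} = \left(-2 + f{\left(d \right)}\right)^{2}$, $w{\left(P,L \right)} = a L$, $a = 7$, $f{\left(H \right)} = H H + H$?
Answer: $5592$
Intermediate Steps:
$f{\left(H \right)} = H + H^{2}$ ($f{\left(H \right)} = H^{2} + H = H + H^{2}$)
$w{\left(P,L \right)} = 7 L$
$h{\left(d \right)} = \left(-2 + d \left(1 + d\right)\right)^{2}$
$-8 + w{\left(1,8 \right)} h{\left(3 \right)} = -8 + 7 \cdot 8 \left(-2 + 3 \left(1 + 3\right)\right)^{2} = -8 + 56 \left(-2 + 3 \cdot 4\right)^{2} = -8 + 56 \left(-2 + 12\right)^{2} = -8 + 56 \cdot 10^{2} = -8 + 56 \cdot 100 = -8 + 5600 = 5592$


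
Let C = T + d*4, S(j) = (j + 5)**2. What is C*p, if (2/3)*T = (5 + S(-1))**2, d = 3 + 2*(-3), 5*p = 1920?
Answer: 249408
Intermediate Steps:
p = 384 (p = (1/5)*1920 = 384)
S(j) = (5 + j)**2
d = -3 (d = 3 - 6 = -3)
T = 1323/2 (T = 3*(5 + (5 - 1)**2)**2/2 = 3*(5 + 4**2)**2/2 = 3*(5 + 16)**2/2 = (3/2)*21**2 = (3/2)*441 = 1323/2 ≈ 661.50)
C = 1299/2 (C = 1323/2 - 3*4 = 1323/2 - 12 = 1299/2 ≈ 649.50)
C*p = (1299/2)*384 = 249408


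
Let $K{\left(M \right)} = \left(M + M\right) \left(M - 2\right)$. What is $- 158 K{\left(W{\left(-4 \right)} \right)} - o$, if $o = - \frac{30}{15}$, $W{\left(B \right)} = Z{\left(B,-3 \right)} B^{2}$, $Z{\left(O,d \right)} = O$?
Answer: $-1334782$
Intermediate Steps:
$W{\left(B \right)} = B^{3}$ ($W{\left(B \right)} = B B^{2} = B^{3}$)
$o = -2$ ($o = \left(-30\right) \frac{1}{15} = -2$)
$K{\left(M \right)} = 2 M \left(-2 + M\right)$
$- 158 K{\left(W{\left(-4 \right)} \right)} - o = - 158 \cdot 2 \left(-4\right)^{3} \left(-2 + \left(-4\right)^{3}\right) - -2 = - 158 \cdot 2 \left(-64\right) \left(-2 - 64\right) + 2 = - 158 \cdot 2 \left(-64\right) \left(-66\right) + 2 = \left(-158\right) 8448 + 2 = -1334784 + 2 = -1334782$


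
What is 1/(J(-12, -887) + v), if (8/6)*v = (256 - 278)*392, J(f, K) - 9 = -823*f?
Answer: 1/3417 ≈ 0.00029265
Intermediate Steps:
J(f, K) = 9 - 823*f
v = -6468 (v = 3*((256 - 278)*392)/4 = 3*(-22*392)/4 = (¾)*(-8624) = -6468)
1/(J(-12, -887) + v) = 1/((9 - 823*(-12)) - 6468) = 1/((9 + 9876) - 6468) = 1/(9885 - 6468) = 1/3417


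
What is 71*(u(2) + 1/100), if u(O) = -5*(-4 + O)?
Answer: 71071/100 ≈ 710.71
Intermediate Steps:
u(O) = 20 - 5*O
71*(u(2) + 1/100) = 71*((20 - 5*2) + 1/100) = 71*((20 - 10) + 1*(1/100)) = 71*(10 + 1/100) = 71*(1001/100) = 71071/100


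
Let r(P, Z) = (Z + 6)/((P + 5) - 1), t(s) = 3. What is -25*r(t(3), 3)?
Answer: -225/7 ≈ -32.143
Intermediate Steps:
r(P, Z) = (6 + Z)/(4 + P) (r(P, Z) = (6 + Z)/((5 + P) - 1) = (6 + Z)/(4 + P))
-25*r(t(3), 3) = -25*(6 + 3)/(4 + 3) = -25*9/7 = -225/7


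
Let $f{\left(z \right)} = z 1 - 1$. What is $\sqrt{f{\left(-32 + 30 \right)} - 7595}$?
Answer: $i \sqrt{7598} \approx 87.167 i$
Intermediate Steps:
$f{\left(z \right)} = -1 + z$ ($f{\left(z \right)} = z - 1 = -1 + z$)
$\sqrt{f{\left(-32 + 30 \right)} - 7595} = \sqrt{\left(-1 + \left(-32 + 30\right)\right) - 7595} = \sqrt{\left(-1 - 2\right) - 7595} = \sqrt{-3 - 7595} = \sqrt{-7598} = i \sqrt{7598}$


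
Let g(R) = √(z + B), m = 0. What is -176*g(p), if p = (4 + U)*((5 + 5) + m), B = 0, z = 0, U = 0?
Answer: 0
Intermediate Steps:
p = 40 (p = (4 + 0)*((5 + 5) + 0) = 4*(10 + 0) = 4*10 = 40)
g(R) = 0 (g(R) = √(0 + 0) = √0 = 0)
-176*g(p) = -176*0 = 0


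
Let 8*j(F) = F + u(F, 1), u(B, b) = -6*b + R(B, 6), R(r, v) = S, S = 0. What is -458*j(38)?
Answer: -1832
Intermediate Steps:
R(r, v) = 0
u(B, b) = -6*b (u(B, b) = -6*b + 0 = -6*b)
j(F) = -¾ + F/8 (j(F) = (F - 6*1)/8 = (F - 6)/8 = (-6 + F)/8 = -¾ + F/8)
-458*j(38) = -458*(-¾ + (⅛)*38) = -458*(-¾ + 19/4) = -458*4 = -1832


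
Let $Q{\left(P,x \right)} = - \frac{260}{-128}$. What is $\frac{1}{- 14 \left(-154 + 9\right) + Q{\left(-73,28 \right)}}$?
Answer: $\frac{32}{65025} \approx 0.00049212$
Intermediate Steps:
$Q{\left(P,x \right)} = \frac{65}{32}$ ($Q{\left(P,x \right)} = \left(-260\right) \left(- \frac{1}{128}\right) = \frac{65}{32}$)
$\frac{1}{- 14 \left(-154 + 9\right) + Q{\left(-73,28 \right)}} = \frac{1}{- 14 \left(-154 + 9\right) + \frac{65}{32}} = \frac{1}{\left(-14\right) \left(-145\right) + \frac{65}{32}} = \frac{1}{2030 + \frac{65}{32}} = \frac{1}{\frac{65025}{32}} = \frac{32}{65025}$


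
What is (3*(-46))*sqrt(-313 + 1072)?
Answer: -138*sqrt(759) ≈ -3801.9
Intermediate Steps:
(3*(-46))*sqrt(-313 + 1072) = -138*sqrt(759)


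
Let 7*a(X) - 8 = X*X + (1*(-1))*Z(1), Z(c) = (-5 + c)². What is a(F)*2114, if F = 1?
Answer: -2114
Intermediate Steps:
a(X) = -8/7 + X²/7 (a(X) = 8/7 + (X*X + (1*(-1))*(-5 + 1)²)/7 = 8/7 + (X² - 1*(-4)²)/7 = 8/7 + (X² - 1*16)/7 = 8/7 + (X² - 16)/7 = 8/7 + (-16 + X²)/7 = 8/7 + (-16/7 + X²/7) = -8/7 + X²/7)
a(F)*2114 = (-8/7 + (⅐)*1²)*2114 = (-8/7 + (⅐)*1)*2114 = (-8/7 + ⅐)*2114 = -1*2114 = -2114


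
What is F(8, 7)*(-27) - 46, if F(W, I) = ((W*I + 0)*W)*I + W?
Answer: -84934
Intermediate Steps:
F(W, I) = W + I²*W² (F(W, I) = ((I*W + 0)*W)*I + W = ((I*W)*W)*I + W = (I*W²)*I + W = I²*W² + W = W + I²*W²)
F(8, 7)*(-27) - 46 = (8*(1 + 8*7²))*(-27) - 46 = (8*(1 + 8*49))*(-27) - 46 = (8*(1 + 392))*(-27) - 46 = (8*393)*(-27) - 46 = 3144*(-27) - 46 = -84888 - 46 = -84934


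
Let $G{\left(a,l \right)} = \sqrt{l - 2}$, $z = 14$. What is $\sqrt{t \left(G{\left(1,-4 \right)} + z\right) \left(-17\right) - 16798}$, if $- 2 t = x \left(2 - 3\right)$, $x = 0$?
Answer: $i \sqrt{16798} \approx 129.61 i$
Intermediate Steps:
$t = 0$ ($t = - \frac{0 \left(2 - 3\right)}{2} = - \frac{0 \left(-1\right)}{2} = \left(- \frac{1}{2}\right) 0 = 0$)
$G{\left(a,l \right)} = \sqrt{-2 + l}$
$\sqrt{t \left(G{\left(1,-4 \right)} + z\right) \left(-17\right) - 16798} = \sqrt{0 \left(\sqrt{-2 - 4} + 14\right) \left(-17\right) - 16798} = \sqrt{0 \left(\sqrt{-6} + 14\right) \left(-17\right) - 16798} = \sqrt{0 \left(i \sqrt{6} + 14\right) \left(-17\right) - 16798} = \sqrt{0 \left(14 + i \sqrt{6}\right) \left(-17\right) - 16798} = \sqrt{0 \left(-17\right) - 16798} = \sqrt{0 - 16798} = \sqrt{-16798} = i \sqrt{16798}$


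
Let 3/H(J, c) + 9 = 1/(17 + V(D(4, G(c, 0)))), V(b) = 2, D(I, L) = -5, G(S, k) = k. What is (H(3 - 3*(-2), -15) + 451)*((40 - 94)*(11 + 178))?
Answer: -390956139/85 ≈ -4.5995e+6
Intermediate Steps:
H(J, c) = -57/170 (H(J, c) = 3/(-9 + 1/(17 + 2)) = 3/(-9 + 1/19) = 3/(-170/19) = 3*(-19/170) = -57/170)
(H(3 - 3*(-2), -15) + 451)*((40 - 94)*(11 + 178)) = (-57/170 + 451)*((40 - 94)*(11 + 178)) = 76613*(-54*189)/170 = (76613/170)*(-10206) = -390956139/85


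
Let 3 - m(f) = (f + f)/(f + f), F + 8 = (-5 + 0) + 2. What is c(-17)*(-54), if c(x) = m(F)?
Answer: -108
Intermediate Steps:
F = -11 (F = -8 + ((-5 + 0) + 2) = -8 + (-5 + 2) = -8 - 3 = -11)
m(f) = 2 (m(f) = 3 - (f + f)/(f + f) = 3 - 2*f/(2*f) = 3 - 1/(2*f)*2*f = 3 - 1*1 = 3 - 1 = 2)
c(x) = 2
c(-17)*(-54) = 2*(-54) = -108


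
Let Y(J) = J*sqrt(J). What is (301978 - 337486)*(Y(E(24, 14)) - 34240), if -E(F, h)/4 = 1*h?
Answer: 1215793920 + 3976896*I*sqrt(14) ≈ 1.2158e+9 + 1.488e+7*I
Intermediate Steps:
E(F, h) = -4*h
Y(J) = J**(3/2)
(301978 - 337486)*(Y(E(24, 14)) - 34240) = (301978 - 337486)*((-4*14)**(3/2) - 34240) = -35508*((-56)**(3/2) - 34240) = -35508*(-112*I*sqrt(14) - 34240) = -35508*(-34240 - 112*I*sqrt(14)) = 1215793920 + 3976896*I*sqrt(14)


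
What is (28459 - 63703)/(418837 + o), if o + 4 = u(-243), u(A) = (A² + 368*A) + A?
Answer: -3916/43135 ≈ -0.090785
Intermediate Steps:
u(A) = A² + 369*A
o = -30622 (o = -4 - 243*(369 - 243) = -4 - 243*126 = -4 - 30618 = -30622)
(28459 - 63703)/(418837 + o) = (28459 - 63703)/(418837 - 30622) = -35244/388215 = -35244*1/388215 = -3916/43135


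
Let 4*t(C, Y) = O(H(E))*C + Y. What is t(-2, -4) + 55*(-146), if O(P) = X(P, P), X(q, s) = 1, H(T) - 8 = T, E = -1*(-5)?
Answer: -16063/2 ≈ -8031.5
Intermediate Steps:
E = 5
H(T) = 8 + T
O(P) = 1
t(C, Y) = C/4 + Y/4 (t(C, Y) = (1*C + Y)/4 = (C + Y)/4 = C/4 + Y/4)
t(-2, -4) + 55*(-146) = ((1/4)*(-2) + (1/4)*(-4)) + 55*(-146) = (-1/2 - 1) - 8030 = -3/2 - 8030 = -16063/2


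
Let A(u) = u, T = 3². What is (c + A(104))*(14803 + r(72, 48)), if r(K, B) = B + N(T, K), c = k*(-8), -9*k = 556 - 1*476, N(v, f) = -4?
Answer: 7799624/3 ≈ 2.5999e+6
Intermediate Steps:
T = 9
k = -80/9 (k = -(556 - 1*476)/9 = -(556 - 476)/9 = -⅑*80 = -80/9 ≈ -8.8889)
c = 640/9 (c = -80/9*(-8) = 640/9 ≈ 71.111)
r(K, B) = -4 + B (r(K, B) = B - 4 = -4 + B)
(c + A(104))*(14803 + r(72, 48)) = (640/9 + 104)*(14803 + (-4 + 48)) = 1576*(14803 + 44)/9 = (1576/9)*14847 = 7799624/3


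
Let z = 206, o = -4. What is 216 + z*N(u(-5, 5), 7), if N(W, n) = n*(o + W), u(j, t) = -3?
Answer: -9878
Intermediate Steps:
N(W, n) = n*(-4 + W)
216 + z*N(u(-5, 5), 7) = 216 + 206*(7*(-4 - 3)) = 216 + 206*(7*(-7)) = 216 + 206*(-49) = 216 - 10094 = -9878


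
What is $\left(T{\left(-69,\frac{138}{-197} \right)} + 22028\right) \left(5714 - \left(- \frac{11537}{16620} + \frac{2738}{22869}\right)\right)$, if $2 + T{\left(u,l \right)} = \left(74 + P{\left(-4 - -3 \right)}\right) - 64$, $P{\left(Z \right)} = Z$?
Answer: $\frac{1063561552336699}{8446284} \approx 1.2592 \cdot 10^{8}$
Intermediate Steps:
$T{\left(u,l \right)} = 7$ ($T{\left(u,l \right)} = -2 + \left(\left(74 - 1\right) - 64\right) = -2 + \left(73 - 64\right) = -2 + 9 = 7$)
$\left(T{\left(-69,\frac{138}{-197} \right)} + 22028\right) \left(5714 - \left(- \frac{11537}{16620} + \frac{2738}{22869}\right)\right) = \left(7 + 22028\right) \left(5714 - \left(- \frac{11537}{16620} + \frac{2738}{22869}\right)\right) = 22035 \left(5714 - - \frac{72778031}{126694260}\right) = 22035 \left(5714 + \left(\frac{11537}{16620} - \frac{2738}{22869}\right)\right) = 22035 \left(5714 + \frac{72778031}{126694260}\right) = 22035 \cdot \frac{724003779671}{126694260} = \frac{1063561552336699}{8446284}$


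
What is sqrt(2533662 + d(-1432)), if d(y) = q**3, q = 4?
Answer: sqrt(2533726) ≈ 1591.8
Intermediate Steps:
d(y) = 64 (d(y) = 4**3 = 64)
sqrt(2533662 + d(-1432)) = sqrt(2533662 + 64) = sqrt(2533726)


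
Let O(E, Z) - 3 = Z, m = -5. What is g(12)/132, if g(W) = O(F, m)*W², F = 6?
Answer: -24/11 ≈ -2.1818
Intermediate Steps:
O(E, Z) = 3 + Z
g(W) = -2*W² (g(W) = (3 - 5)*W² = -2*W²)
g(12)/132 = -2*12²/132 = -2*144*(1/132) = -288*1/132 = -24/11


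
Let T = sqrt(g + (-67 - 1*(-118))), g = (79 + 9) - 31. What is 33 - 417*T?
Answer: 33 - 2502*sqrt(3) ≈ -4300.6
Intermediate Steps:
g = 57 (g = 88 - 31 = 57)
T = 6*sqrt(3) (T = sqrt(57 + (-67 - 1*(-118))) = sqrt(57 + (-67 + 118)) = sqrt(57 + 51) = sqrt(108) = 6*sqrt(3) ≈ 10.392)
33 - 417*T = 33 - 2502*sqrt(3)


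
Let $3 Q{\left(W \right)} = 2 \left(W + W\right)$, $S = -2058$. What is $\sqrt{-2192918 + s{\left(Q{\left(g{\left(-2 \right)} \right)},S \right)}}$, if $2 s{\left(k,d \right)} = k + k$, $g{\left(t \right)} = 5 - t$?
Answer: $\frac{i \sqrt{19736178}}{3} \approx 1480.8 i$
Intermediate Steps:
$Q{\left(W \right)} = \frac{4 W}{3}$ ($Q{\left(W \right)} = \frac{2 \left(W + W\right)}{3} = \frac{2 \cdot 2 W}{3} = \frac{4 W}{3}$)
$s{\left(k,d \right)} = k$ ($s{\left(k,d \right)} = \frac{k + k}{2} = \frac{2 k}{2} = k$)
$\sqrt{-2192918 + s{\left(Q{\left(g{\left(-2 \right)} \right)},S \right)}} = \sqrt{-2192918 + \frac{4 \left(5 - -2\right)}{3}} = \sqrt{-2192918 + \frac{4 \left(5 + 2\right)}{3}} = \sqrt{-2192918 + \frac{4}{3} \cdot 7} = \sqrt{-2192918 + \frac{28}{3}} = \sqrt{- \frac{6578726}{3}} = \frac{i \sqrt{19736178}}{3}$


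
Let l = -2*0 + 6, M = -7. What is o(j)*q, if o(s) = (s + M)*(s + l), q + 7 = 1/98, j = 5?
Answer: 7535/49 ≈ 153.78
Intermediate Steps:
q = -685/98 (q = -7 + 1/98 = -685/98 ≈ -6.9898)
l = 6 (l = 0 + 6 = 6)
o(s) = (-7 + s)*(6 + s) (o(s) = (s - 7)*(s + 6) = (-7 + s)*(6 + s))
o(j)*q = (-42 + 5² - 1*5)*(-685/98) = (-42 + 25 - 5)*(-685/98) = -22*(-685/98) = 7535/49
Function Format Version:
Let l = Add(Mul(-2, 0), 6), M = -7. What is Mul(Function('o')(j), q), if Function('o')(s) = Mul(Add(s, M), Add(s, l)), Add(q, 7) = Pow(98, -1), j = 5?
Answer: Rational(7535, 49) ≈ 153.78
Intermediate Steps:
q = Rational(-685, 98) (q = Add(-7, Pow(98, -1)) = Add(-7, Rational(1, 98)) = Rational(-685, 98) ≈ -6.9898)
l = 6 (l = Add(0, 6) = 6)
Function('o')(s) = Mul(Add(-7, s), Add(6, s)) (Function('o')(s) = Mul(Add(s, -7), Add(s, 6)) = Mul(Add(-7, s), Add(6, s)))
Mul(Function('o')(j), q) = Mul(Add(-42, Pow(5, 2), Mul(-1, 5)), Rational(-685, 98)) = Mul(Add(-42, 25, -5), Rational(-685, 98)) = Mul(-22, Rational(-685, 98)) = Rational(7535, 49)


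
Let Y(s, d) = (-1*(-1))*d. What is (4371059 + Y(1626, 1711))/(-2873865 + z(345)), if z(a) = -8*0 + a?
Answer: -145759/95784 ≈ -1.5217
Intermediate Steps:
Y(s, d) = d (Y(s, d) = 1*d = d)
z(a) = a (z(a) = 0 + a = a)
(4371059 + Y(1626, 1711))/(-2873865 + z(345)) = (4371059 + 1711)/(-2873865 + 345) = 4372770/(-2873520) = 4372770*(-1/2873520) = -145759/95784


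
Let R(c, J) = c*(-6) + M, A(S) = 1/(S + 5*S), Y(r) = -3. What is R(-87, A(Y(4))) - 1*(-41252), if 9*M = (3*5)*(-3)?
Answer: 41769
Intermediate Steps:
M = -5 (M = ((3*5)*(-3))/9 = (15*(-3))/9 = (⅑)*(-45) = -5)
A(S) = 1/(6*S)
R(c, J) = -5 - 6*c (R(c, J) = c*(-6) - 5 = -6*c - 5 = -5 - 6*c)
R(-87, A(Y(4))) - 1*(-41252) = (-5 - 6*(-87)) - 1*(-41252) = (-5 + 522) + 41252 = 517 + 41252 = 41769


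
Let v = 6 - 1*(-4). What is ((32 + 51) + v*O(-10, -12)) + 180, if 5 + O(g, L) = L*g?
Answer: 1413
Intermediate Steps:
O(g, L) = -5 + L*g
v = 10 (v = 6 + 4 = 10)
((32 + 51) + v*O(-10, -12)) + 180 = ((32 + 51) + 10*(-5 - 12*(-10))) + 180 = (83 + 10*(-5 + 120)) + 180 = (83 + 10*115) + 180 = (83 + 1150) + 180 = 1233 + 180 = 1413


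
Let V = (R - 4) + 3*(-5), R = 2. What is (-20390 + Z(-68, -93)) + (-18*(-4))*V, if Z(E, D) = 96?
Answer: -21518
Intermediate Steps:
V = -17 (V = (2 - 4) + 3*(-5) = -2 - 15 = -17)
(-20390 + Z(-68, -93)) + (-18*(-4))*V = (-20390 + 96) - 18*(-4)*(-17) = -20294 + 72*(-17) = -20294 - 1224 = -21518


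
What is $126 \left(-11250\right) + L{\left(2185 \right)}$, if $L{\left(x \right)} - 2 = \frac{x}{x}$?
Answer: $-1417497$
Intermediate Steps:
$L{\left(x \right)} = 3$ ($L{\left(x \right)} = 2 + \frac{x}{x} = 2 + 1 = 3$)
$126 \left(-11250\right) + L{\left(2185 \right)} = 126 \left(-11250\right) + 3 = -1417500 + 3 = -1417497$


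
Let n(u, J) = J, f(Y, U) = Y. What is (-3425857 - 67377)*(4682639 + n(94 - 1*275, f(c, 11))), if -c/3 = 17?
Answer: -16357375609592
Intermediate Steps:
c = -51 (c = -3*17 = -51)
(-3425857 - 67377)*(4682639 + n(94 - 1*275, f(c, 11))) = (-3425857 - 67377)*(4682639 - 51) = -3493234*4682588 = -16357375609592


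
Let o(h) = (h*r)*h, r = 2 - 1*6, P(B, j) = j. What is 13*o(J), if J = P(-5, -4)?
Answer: -832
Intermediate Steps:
r = -4 (r = 2 - 6 = -4)
J = -4
o(h) = -4*h**2 (o(h) = (h*(-4))*h = (-4*h)*h = -4*h**2)
13*o(J) = 13*(-4*(-4)**2) = 13*(-4*16) = 13*(-64) = -832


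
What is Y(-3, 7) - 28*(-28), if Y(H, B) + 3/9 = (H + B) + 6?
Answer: 2381/3 ≈ 793.67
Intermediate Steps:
Y(H, B) = 17/3 + B + H (Y(H, B) = -⅓ + ((H + B) + 6) = -⅓ + ((B + H) + 6) = -⅓ + (6 + B + H) = 17/3 + B + H)
Y(-3, 7) - 28*(-28) = (17/3 + 7 - 3) - 28*(-28) = 29/3 + 784 = 2381/3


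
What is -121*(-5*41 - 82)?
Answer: 34727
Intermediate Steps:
-121*(-5*41 - 82) = -121*(-205 - 82) = -121*(-287) = 34727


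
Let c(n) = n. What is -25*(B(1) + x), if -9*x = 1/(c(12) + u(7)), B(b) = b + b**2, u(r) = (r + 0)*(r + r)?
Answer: -9895/198 ≈ -49.975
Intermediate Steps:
u(r) = 2*r**2 (u(r) = r*(2*r) = 2*r**2)
x = -1/990 (x = -1/(9*(12 + 2*7**2)) = -1/(9*(12 + 2*49)) = -1/(9*(12 + 98)) = -1/9/110 = -1/9*1/110 = -1/990 ≈ -0.0010101)
-25*(B(1) + x) = -25*(1*(1 + 1) - 1/990) = -25*(1*2 - 1/990) = -25*(2 - 1/990) = -25*1979/990 = -9895/198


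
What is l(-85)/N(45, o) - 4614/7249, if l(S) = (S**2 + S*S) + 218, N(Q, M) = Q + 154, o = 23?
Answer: 105410146/1442551 ≈ 73.072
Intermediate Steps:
N(Q, M) = 154 + Q
l(S) = 218 + 2*S**2 (l(S) = (S**2 + S**2) + 218 = 2*S**2 + 218 = 218 + 2*S**2)
l(-85)/N(45, o) - 4614/7249 = (218 + 2*(-85)**2)/(154 + 45) - 4614/7249 = (218 + 2*7225)/199 - 4614*1/7249 = (218 + 14450)*(1/199) - 4614/7249 = 14668*(1/199) - 4614/7249 = 14668/199 - 4614/7249 = 105410146/1442551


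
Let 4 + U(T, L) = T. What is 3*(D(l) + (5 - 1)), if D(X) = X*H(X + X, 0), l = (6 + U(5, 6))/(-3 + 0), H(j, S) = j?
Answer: 134/3 ≈ 44.667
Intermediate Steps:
U(T, L) = -4 + T
l = -7/3 (l = (6 + (-4 + 5))/(-3 + 0) = (6 + 1)/(-3) = 7*(-⅓) = -7/3 ≈ -2.3333)
D(X) = 2*X² (D(X) = X*(X + X) = X*(2*X) = 2*X²)
3*(D(l) + (5 - 1)) = 3*(2*(-7/3)² + (5 - 1)) = 3*(2*(49/9) + 4) = 3*(98/9 + 4) = 3*(134/9) = 134/3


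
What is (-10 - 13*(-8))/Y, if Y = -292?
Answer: -47/146 ≈ -0.32192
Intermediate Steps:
(-10 - 13*(-8))/Y = (-10 - 13*(-8))/(-292) = (-10 + 104)*(-1/292) = 94*(-1/292) = -47/146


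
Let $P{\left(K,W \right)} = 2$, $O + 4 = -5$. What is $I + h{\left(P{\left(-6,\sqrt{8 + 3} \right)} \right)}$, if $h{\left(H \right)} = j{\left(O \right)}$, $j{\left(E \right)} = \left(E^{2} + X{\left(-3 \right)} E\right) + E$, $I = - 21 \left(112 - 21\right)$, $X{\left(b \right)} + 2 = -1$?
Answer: $-1812$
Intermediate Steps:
$X{\left(b \right)} = -3$ ($X{\left(b \right)} = -2 - 1 = -3$)
$I = -1911$ ($I = \left(-21\right) 91 = -1911$)
$O = -9$ ($O = -4 - 5 = -9$)
$j{\left(E \right)} = E^{2} - 2 E$ ($j{\left(E \right)} = \left(E^{2} - 3 E\right) + E = E^{2} - 2 E$)
$h{\left(H \right)} = 99$ ($h{\left(H \right)} = - 9 \left(-2 - 9\right) = \left(-9\right) \left(-11\right) = 99$)
$I + h{\left(P{\left(-6,\sqrt{8 + 3} \right)} \right)} = -1911 + 99 = -1812$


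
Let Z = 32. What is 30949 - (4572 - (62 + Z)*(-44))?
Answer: 22241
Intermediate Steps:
30949 - (4572 - (62 + Z)*(-44)) = 30949 - (4572 - (62 + 32)*(-44)) = 30949 - (4572 - 94*(-44)) = 30949 - (4572 - 1*(-4136)) = 30949 - (4572 + 4136) = 30949 - 1*8708 = 30949 - 8708 = 22241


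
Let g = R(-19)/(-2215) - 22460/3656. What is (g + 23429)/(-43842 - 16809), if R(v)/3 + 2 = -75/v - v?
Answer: -900975252419/2332982564190 ≈ -0.38619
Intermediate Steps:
R(v) = -6 - 225/v - 3*v (R(v) = -6 + 3*(-75/v - v) = -6 + 3*(-v - 75/v) = -6 + (-225/v - 3*v) = -6 - 225/v - 3*v)
g = -237398591/38465690 (g = (-6 - 225/(-19) - 3*(-19))/(-2215) - 22460/3656 = (-6 - 225*(-1/19) + 57)*(-1/2215) - 22460*1/3656 = (-6 + 225/19 + 57)*(-1/2215) - 5615/914 = (1194/19)*(-1/2215) - 5615/914 = -1194/42085 - 5615/914 = -237398591/38465690 ≈ -6.1717)
(g + 23429)/(-43842 - 16809) = (-237398591/38465690 + 23429)/(-43842 - 16809) = (900975252419/38465690)/(-60651) = (900975252419/38465690)*(-1/60651) = -900975252419/2332982564190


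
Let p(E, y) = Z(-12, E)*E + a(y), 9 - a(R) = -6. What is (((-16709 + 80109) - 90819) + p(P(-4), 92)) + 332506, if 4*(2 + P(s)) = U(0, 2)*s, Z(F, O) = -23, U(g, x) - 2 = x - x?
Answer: 305194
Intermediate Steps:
U(g, x) = 2 (U(g, x) = 2 + (x - x) = 2 + 0 = 2)
a(R) = 15 (a(R) = 9 - 1*(-6) = 9 + 6 = 15)
P(s) = -2 + s/2 (P(s) = -2 + (2*s)/4 = -2 + s/2)
p(E, y) = 15 - 23*E (p(E, y) = -23*E + 15 = 15 - 23*E)
(((-16709 + 80109) - 90819) + p(P(-4), 92)) + 332506 = (((-16709 + 80109) - 90819) + (15 - 23*(-2 + (½)*(-4)))) + 332506 = ((63400 - 90819) + (15 - 23*(-2 - 2))) + 332506 = (-27419 + (15 - 23*(-4))) + 332506 = (-27419 + (15 + 92)) + 332506 = (-27419 + 107) + 332506 = -27312 + 332506 = 305194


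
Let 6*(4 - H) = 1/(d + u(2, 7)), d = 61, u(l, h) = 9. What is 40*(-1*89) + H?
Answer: -1493521/420 ≈ -3556.0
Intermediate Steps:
H = 1679/420 (H = 4 - 1/(6*(61 + 9)) = 4 - ⅙/70 = 4 - ⅙*1/70 = 4 - 1/420 = 1679/420 ≈ 3.9976)
40*(-1*89) + H = 40*(-1*89) + 1679/420 = 40*(-89) + 1679/420 = -3560 + 1679/420 = -1493521/420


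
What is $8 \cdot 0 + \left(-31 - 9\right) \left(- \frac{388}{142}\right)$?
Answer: $\frac{7760}{71} \approx 109.3$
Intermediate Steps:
$8 \cdot 0 + \left(-31 - 9\right) \left(- \frac{388}{142}\right) = 0 + \left(-31 - 9\right) \left(\left(-388\right) \frac{1}{142}\right) = 0 - - \frac{7760}{71} = 0 + \frac{7760}{71} = \frac{7760}{71}$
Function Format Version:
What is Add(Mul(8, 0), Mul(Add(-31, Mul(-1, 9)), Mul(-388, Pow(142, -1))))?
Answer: Rational(7760, 71) ≈ 109.30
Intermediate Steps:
Add(Mul(8, 0), Mul(Add(-31, Mul(-1, 9)), Mul(-388, Pow(142, -1)))) = Add(0, Mul(Add(-31, -9), Mul(-388, Rational(1, 142)))) = Add(0, Mul(-40, Rational(-194, 71))) = Add(0, Rational(7760, 71)) = Rational(7760, 71)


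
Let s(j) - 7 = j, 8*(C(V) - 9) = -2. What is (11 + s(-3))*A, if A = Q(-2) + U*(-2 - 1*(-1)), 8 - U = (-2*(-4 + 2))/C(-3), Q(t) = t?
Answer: -1002/7 ≈ -143.14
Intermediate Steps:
C(V) = 35/4 (C(V) = 9 + (⅛)*(-2) = 9 - ¼ = 35/4)
s(j) = 7 + j
U = 264/35 (U = 8 - (-2*(-4 + 2))/35/4 = 8 - (-2*(-2))*4/35 = 8 - 4*4/35 = 8 - 1*16/35 = 8 - 16/35 = 264/35 ≈ 7.5429)
A = -334/35 (A = -2 + 264*(-2 - 1*(-1))/35 = -2 + 264*(-2 + 1)/35 = -2 + (264/35)*(-1) = -2 - 264/35 = -334/35 ≈ -9.5429)
(11 + s(-3))*A = (11 + (7 - 3))*(-334/35) = (11 + 4)*(-334/35) = 15*(-334/35) = -1002/7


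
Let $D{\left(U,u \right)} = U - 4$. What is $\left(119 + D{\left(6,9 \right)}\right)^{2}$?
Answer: $14641$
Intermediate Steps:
$D{\left(U,u \right)} = -4 + U$
$\left(119 + D{\left(6,9 \right)}\right)^{2} = \left(119 + \left(-4 + 6\right)\right)^{2} = \left(119 + 2\right)^{2} = 121^{2} = 14641$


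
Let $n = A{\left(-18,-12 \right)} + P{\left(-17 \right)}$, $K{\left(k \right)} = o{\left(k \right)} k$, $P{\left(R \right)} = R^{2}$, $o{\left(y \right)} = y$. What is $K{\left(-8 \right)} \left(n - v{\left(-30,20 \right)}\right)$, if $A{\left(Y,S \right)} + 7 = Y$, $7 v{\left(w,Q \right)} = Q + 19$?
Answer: $\frac{115776}{7} \approx 16539.0$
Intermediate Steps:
$v{\left(w,Q \right)} = \frac{19}{7} + \frac{Q}{7}$ ($v{\left(w,Q \right)} = \frac{Q + 19}{7} = \frac{19 + Q}{7} = \frac{19}{7} + \frac{Q}{7}$)
$A{\left(Y,S \right)} = -7 + Y$
$K{\left(k \right)} = k^{2}$ ($K{\left(k \right)} = k k = k^{2}$)
$n = 264$ ($n = \left(-7 - 18\right) + \left(-17\right)^{2} = -25 + 289 = 264$)
$K{\left(-8 \right)} \left(n - v{\left(-30,20 \right)}\right) = \left(-8\right)^{2} \left(264 - \left(\frac{19}{7} + \frac{1}{7} \cdot 20\right)\right) = 64 \left(264 - \left(\frac{19}{7} + \frac{20}{7}\right)\right) = 64 \left(264 - \frac{39}{7}\right) = 64 \cdot \frac{1809}{7} = \frac{115776}{7}$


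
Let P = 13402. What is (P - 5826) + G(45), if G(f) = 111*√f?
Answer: 7576 + 333*√5 ≈ 8320.6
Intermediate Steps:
(P - 5826) + G(45) = (13402 - 5826) + 111*√45 = 7576 + 111*(3*√5) = 7576 + 333*√5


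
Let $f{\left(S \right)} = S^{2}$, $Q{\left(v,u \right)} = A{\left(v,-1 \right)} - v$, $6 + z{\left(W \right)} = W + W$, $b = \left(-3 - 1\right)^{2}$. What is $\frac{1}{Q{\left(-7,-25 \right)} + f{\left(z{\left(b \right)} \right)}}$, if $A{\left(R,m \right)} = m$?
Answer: $\frac{1}{682} \approx 0.0014663$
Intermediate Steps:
$b = 16$ ($b = \left(-4\right)^{2} = 16$)
$z{\left(W \right)} = -6 + 2 W$ ($z{\left(W \right)} = -6 + \left(W + W\right) = -6 + 2 W$)
$Q{\left(v,u \right)} = -1 - v$
$\frac{1}{Q{\left(-7,-25 \right)} + f{\left(z{\left(b \right)} \right)}} = \frac{1}{\left(-1 - -7\right) + \left(-6 + 2 \cdot 16\right)^{2}} = \frac{1}{\left(-1 + 7\right) + \left(-6 + 32\right)^{2}} = \frac{1}{6 + 26^{2}} = \frac{1}{6 + 676} = \frac{1}{682}$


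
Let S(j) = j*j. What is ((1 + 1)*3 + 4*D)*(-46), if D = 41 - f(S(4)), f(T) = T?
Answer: -4876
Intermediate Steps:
S(j) = j²
D = 25 (D = 41 - 1*4² = 41 - 1*16 = 41 - 16 = 25)
((1 + 1)*3 + 4*D)*(-46) = ((1 + 1)*3 + 4*25)*(-46) = (2*3 + 100)*(-46) = (6 + 100)*(-46) = 106*(-46) = -4876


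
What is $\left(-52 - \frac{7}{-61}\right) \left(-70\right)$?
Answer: $\frac{221550}{61} \approx 3632.0$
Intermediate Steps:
$\left(-52 - \frac{7}{-61}\right) \left(-70\right) = \left(-52 - - \frac{7}{61}\right) \left(-70\right) = \left(-52 + \frac{7}{61}\right) \left(-70\right) = \left(- \frac{3165}{61}\right) \left(-70\right) = \frac{221550}{61}$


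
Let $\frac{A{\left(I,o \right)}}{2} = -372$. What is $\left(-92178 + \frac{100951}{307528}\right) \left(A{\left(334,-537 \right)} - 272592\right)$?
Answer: $\frac{968539296032511}{38441} \approx 2.5195 \cdot 10^{10}$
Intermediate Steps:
$A{\left(I,o \right)} = -744$ ($A{\left(I,o \right)} = 2 \left(-372\right) = -744$)
$\left(-92178 + \frac{100951}{307528}\right) \left(A{\left(334,-537 \right)} - 272592\right) = \left(-92178 + \frac{100951}{307528}\right) \left(-744 - 272592\right) = \left(-92178 + 100951 \cdot \frac{1}{307528}\right) \left(-273336\right) = \left(-92178 + \frac{100951}{307528}\right) \left(-273336\right) = \left(- \frac{28347215033}{307528}\right) \left(-273336\right) = \frac{968539296032511}{38441}$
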